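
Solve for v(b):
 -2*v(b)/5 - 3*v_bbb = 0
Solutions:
 v(b) = C3*exp(-15^(2/3)*2^(1/3)*b/15) + (C1*sin(2^(1/3)*3^(1/6)*5^(2/3)*b/10) + C2*cos(2^(1/3)*3^(1/6)*5^(2/3)*b/10))*exp(15^(2/3)*2^(1/3)*b/30)


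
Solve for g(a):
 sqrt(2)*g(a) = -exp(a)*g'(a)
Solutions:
 g(a) = C1*exp(sqrt(2)*exp(-a))


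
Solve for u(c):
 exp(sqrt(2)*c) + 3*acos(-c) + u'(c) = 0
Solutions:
 u(c) = C1 - 3*c*acos(-c) - 3*sqrt(1 - c^2) - sqrt(2)*exp(sqrt(2)*c)/2


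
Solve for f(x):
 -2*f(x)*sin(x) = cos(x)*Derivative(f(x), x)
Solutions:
 f(x) = C1*cos(x)^2


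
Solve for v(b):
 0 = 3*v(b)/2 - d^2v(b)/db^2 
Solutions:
 v(b) = C1*exp(-sqrt(6)*b/2) + C2*exp(sqrt(6)*b/2)


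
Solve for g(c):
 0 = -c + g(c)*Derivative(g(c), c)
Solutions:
 g(c) = -sqrt(C1 + c^2)
 g(c) = sqrt(C1 + c^2)


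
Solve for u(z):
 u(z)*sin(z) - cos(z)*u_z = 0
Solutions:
 u(z) = C1/cos(z)


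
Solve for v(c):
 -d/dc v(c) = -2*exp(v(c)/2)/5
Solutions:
 v(c) = 2*log(-1/(C1 + 2*c)) + 2*log(10)


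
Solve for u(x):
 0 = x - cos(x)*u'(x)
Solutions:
 u(x) = C1 + Integral(x/cos(x), x)


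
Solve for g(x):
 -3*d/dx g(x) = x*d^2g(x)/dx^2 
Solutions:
 g(x) = C1 + C2/x^2


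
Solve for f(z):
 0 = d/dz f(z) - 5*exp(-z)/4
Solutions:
 f(z) = C1 - 5*exp(-z)/4


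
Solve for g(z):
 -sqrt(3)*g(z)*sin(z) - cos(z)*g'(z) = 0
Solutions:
 g(z) = C1*cos(z)^(sqrt(3))


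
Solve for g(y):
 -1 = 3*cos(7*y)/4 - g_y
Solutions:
 g(y) = C1 + y + 3*sin(7*y)/28


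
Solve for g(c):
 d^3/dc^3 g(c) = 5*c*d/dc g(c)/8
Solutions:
 g(c) = C1 + Integral(C2*airyai(5^(1/3)*c/2) + C3*airybi(5^(1/3)*c/2), c)


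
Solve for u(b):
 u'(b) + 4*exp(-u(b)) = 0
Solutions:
 u(b) = log(C1 - 4*b)


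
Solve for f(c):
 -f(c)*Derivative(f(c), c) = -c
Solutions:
 f(c) = -sqrt(C1 + c^2)
 f(c) = sqrt(C1 + c^2)


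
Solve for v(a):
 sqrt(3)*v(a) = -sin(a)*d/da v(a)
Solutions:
 v(a) = C1*(cos(a) + 1)^(sqrt(3)/2)/(cos(a) - 1)^(sqrt(3)/2)


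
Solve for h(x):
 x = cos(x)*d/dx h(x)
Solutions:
 h(x) = C1 + Integral(x/cos(x), x)


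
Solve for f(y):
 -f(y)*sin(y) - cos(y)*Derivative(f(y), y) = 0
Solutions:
 f(y) = C1*cos(y)


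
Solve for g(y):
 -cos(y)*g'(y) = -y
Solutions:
 g(y) = C1 + Integral(y/cos(y), y)


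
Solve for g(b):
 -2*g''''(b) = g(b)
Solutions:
 g(b) = (C1*sin(2^(1/4)*b/2) + C2*cos(2^(1/4)*b/2))*exp(-2^(1/4)*b/2) + (C3*sin(2^(1/4)*b/2) + C4*cos(2^(1/4)*b/2))*exp(2^(1/4)*b/2)


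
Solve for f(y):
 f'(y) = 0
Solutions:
 f(y) = C1


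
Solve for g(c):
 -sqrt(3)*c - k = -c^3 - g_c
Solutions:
 g(c) = C1 - c^4/4 + sqrt(3)*c^2/2 + c*k


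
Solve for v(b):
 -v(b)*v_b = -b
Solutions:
 v(b) = -sqrt(C1 + b^2)
 v(b) = sqrt(C1 + b^2)


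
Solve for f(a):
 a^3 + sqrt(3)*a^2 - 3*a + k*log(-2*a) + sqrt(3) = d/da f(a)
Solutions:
 f(a) = C1 + a^4/4 + sqrt(3)*a^3/3 - 3*a^2/2 + a*k*log(-a) + a*(-k + k*log(2) + sqrt(3))


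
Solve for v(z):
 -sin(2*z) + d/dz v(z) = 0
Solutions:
 v(z) = C1 - cos(2*z)/2


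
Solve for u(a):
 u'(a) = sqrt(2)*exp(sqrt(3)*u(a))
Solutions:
 u(a) = sqrt(3)*(2*log(-1/(C1 + sqrt(2)*a)) - log(3))/6


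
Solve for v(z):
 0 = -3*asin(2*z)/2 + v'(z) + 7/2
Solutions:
 v(z) = C1 + 3*z*asin(2*z)/2 - 7*z/2 + 3*sqrt(1 - 4*z^2)/4


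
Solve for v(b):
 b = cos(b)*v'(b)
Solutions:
 v(b) = C1 + Integral(b/cos(b), b)


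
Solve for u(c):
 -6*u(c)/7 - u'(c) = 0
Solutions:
 u(c) = C1*exp(-6*c/7)


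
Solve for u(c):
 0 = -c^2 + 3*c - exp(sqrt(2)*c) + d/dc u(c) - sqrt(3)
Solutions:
 u(c) = C1 + c^3/3 - 3*c^2/2 + sqrt(3)*c + sqrt(2)*exp(sqrt(2)*c)/2


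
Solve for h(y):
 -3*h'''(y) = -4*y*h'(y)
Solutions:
 h(y) = C1 + Integral(C2*airyai(6^(2/3)*y/3) + C3*airybi(6^(2/3)*y/3), y)


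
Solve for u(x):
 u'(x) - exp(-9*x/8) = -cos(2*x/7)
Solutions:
 u(x) = C1 - 7*sin(2*x/7)/2 - 8*exp(-9*x/8)/9


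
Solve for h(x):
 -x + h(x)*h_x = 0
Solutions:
 h(x) = -sqrt(C1 + x^2)
 h(x) = sqrt(C1 + x^2)


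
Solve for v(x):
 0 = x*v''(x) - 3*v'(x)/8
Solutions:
 v(x) = C1 + C2*x^(11/8)


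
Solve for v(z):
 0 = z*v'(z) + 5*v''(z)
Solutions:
 v(z) = C1 + C2*erf(sqrt(10)*z/10)


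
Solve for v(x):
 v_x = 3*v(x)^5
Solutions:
 v(x) = -(-1/(C1 + 12*x))^(1/4)
 v(x) = (-1/(C1 + 12*x))^(1/4)
 v(x) = -I*(-1/(C1 + 12*x))^(1/4)
 v(x) = I*(-1/(C1 + 12*x))^(1/4)


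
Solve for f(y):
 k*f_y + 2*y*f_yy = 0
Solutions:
 f(y) = C1 + y^(1 - re(k)/2)*(C2*sin(log(y)*Abs(im(k))/2) + C3*cos(log(y)*im(k)/2))


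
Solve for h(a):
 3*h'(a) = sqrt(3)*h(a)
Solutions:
 h(a) = C1*exp(sqrt(3)*a/3)


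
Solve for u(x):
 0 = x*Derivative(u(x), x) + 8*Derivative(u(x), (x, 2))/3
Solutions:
 u(x) = C1 + C2*erf(sqrt(3)*x/4)


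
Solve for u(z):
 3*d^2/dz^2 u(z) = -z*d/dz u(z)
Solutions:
 u(z) = C1 + C2*erf(sqrt(6)*z/6)


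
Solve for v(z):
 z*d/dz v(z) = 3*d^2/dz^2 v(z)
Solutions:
 v(z) = C1 + C2*erfi(sqrt(6)*z/6)


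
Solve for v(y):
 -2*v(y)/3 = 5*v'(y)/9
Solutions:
 v(y) = C1*exp(-6*y/5)


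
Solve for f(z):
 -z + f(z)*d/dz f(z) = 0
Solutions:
 f(z) = -sqrt(C1 + z^2)
 f(z) = sqrt(C1 + z^2)


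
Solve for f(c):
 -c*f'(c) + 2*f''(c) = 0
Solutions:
 f(c) = C1 + C2*erfi(c/2)


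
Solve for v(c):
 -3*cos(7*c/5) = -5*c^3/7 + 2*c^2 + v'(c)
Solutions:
 v(c) = C1 + 5*c^4/28 - 2*c^3/3 - 15*sin(7*c/5)/7


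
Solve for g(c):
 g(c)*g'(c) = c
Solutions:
 g(c) = -sqrt(C1 + c^2)
 g(c) = sqrt(C1 + c^2)


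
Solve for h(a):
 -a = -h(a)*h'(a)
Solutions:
 h(a) = -sqrt(C1 + a^2)
 h(a) = sqrt(C1 + a^2)


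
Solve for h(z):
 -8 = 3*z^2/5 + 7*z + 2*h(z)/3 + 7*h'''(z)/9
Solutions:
 h(z) = C3*exp(-6^(1/3)*7^(2/3)*z/7) - 9*z^2/10 - 21*z/2 + (C1*sin(2^(1/3)*3^(5/6)*7^(2/3)*z/14) + C2*cos(2^(1/3)*3^(5/6)*7^(2/3)*z/14))*exp(6^(1/3)*7^(2/3)*z/14) - 12


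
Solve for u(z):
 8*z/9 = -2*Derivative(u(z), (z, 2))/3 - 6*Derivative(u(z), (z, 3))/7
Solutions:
 u(z) = C1 + C2*z + C3*exp(-7*z/9) - 2*z^3/9 + 6*z^2/7


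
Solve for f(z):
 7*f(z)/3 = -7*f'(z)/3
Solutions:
 f(z) = C1*exp(-z)


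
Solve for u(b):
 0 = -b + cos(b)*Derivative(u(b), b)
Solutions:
 u(b) = C1 + Integral(b/cos(b), b)


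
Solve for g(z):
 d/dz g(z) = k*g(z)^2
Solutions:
 g(z) = -1/(C1 + k*z)


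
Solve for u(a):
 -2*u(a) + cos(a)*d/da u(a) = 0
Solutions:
 u(a) = C1*(sin(a) + 1)/(sin(a) - 1)


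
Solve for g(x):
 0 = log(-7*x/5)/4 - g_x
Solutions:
 g(x) = C1 + x*log(-x)/4 + x*(-log(5) - 1 + log(7))/4


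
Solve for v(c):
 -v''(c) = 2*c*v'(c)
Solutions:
 v(c) = C1 + C2*erf(c)


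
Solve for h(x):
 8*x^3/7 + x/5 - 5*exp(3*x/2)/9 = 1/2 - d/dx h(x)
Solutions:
 h(x) = C1 - 2*x^4/7 - x^2/10 + x/2 + 10*exp(3*x/2)/27


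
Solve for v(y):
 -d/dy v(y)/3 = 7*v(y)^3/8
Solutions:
 v(y) = -2*sqrt(-1/(C1 - 21*y))
 v(y) = 2*sqrt(-1/(C1 - 21*y))


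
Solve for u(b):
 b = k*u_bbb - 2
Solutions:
 u(b) = C1 + C2*b + C3*b^2 + b^4/(24*k) + b^3/(3*k)


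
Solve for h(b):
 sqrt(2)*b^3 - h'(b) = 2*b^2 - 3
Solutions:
 h(b) = C1 + sqrt(2)*b^4/4 - 2*b^3/3 + 3*b


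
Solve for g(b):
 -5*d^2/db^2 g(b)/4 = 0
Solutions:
 g(b) = C1 + C2*b


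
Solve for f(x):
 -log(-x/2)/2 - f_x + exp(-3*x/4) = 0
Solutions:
 f(x) = C1 - x*log(-x)/2 + x*(log(2) + 1)/2 - 4*exp(-3*x/4)/3


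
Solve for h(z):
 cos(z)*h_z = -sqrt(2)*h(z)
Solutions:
 h(z) = C1*(sin(z) - 1)^(sqrt(2)/2)/(sin(z) + 1)^(sqrt(2)/2)


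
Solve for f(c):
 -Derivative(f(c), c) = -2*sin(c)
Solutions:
 f(c) = C1 - 2*cos(c)


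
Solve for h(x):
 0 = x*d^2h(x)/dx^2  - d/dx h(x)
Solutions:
 h(x) = C1 + C2*x^2


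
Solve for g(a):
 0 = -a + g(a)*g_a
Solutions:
 g(a) = -sqrt(C1 + a^2)
 g(a) = sqrt(C1 + a^2)


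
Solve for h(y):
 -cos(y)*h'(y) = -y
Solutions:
 h(y) = C1 + Integral(y/cos(y), y)


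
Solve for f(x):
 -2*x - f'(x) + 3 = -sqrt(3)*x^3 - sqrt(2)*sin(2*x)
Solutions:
 f(x) = C1 + sqrt(3)*x^4/4 - x^2 + 3*x - sqrt(2)*cos(2*x)/2


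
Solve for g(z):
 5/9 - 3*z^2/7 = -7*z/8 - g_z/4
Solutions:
 g(z) = C1 + 4*z^3/7 - 7*z^2/4 - 20*z/9


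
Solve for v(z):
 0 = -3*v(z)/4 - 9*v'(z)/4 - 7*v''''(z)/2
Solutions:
 v(z) = (C1/sqrt(exp(sqrt(2)*7^(2/3)*z*sqrt(-(sqrt(2977) + 81)^(1/3) - 8*7^(1/3)/(sqrt(2977) + 81)^(1/3) + 18*sqrt(2)/sqrt(8*7^(1/3)/(sqrt(2977) + 81)^(1/3) + (sqrt(2977) + 81)^(1/3)))/14)) + C2*sqrt(exp(sqrt(2)*7^(2/3)*z*sqrt(-(sqrt(2977) + 81)^(1/3) - 8*7^(1/3)/(sqrt(2977) + 81)^(1/3) + 18*sqrt(2)/sqrt(8*7^(1/3)/(sqrt(2977) + 81)^(1/3) + (sqrt(2977) + 81)^(1/3)))/14)))*exp(-sqrt(2)*7^(2/3)*z*sqrt(8*7^(1/3)/(sqrt(2977) + 81)^(1/3) + (sqrt(2977) + 81)^(1/3))/28) + (C3*sin(sqrt(2)*7^(2/3)*z*sqrt(8*7^(1/3)/(sqrt(2977) + 81)^(1/3) + (sqrt(2977) + 81)^(1/3) + 18*sqrt(2)/sqrt(8*7^(1/3)/(sqrt(2977) + 81)^(1/3) + (sqrt(2977) + 81)^(1/3)))/28) + C4*cos(sqrt(2)*7^(2/3)*z*sqrt(8*7^(1/3)/(sqrt(2977) + 81)^(1/3) + (sqrt(2977) + 81)^(1/3) + 18*sqrt(2)/sqrt(8*7^(1/3)/(sqrt(2977) + 81)^(1/3) + (sqrt(2977) + 81)^(1/3)))/28))*exp(sqrt(2)*7^(2/3)*z*sqrt(8*7^(1/3)/(sqrt(2977) + 81)^(1/3) + (sqrt(2977) + 81)^(1/3))/28)


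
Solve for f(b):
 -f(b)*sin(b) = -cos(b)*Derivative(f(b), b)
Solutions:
 f(b) = C1/cos(b)


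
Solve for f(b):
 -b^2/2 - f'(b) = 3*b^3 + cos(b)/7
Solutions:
 f(b) = C1 - 3*b^4/4 - b^3/6 - sin(b)/7


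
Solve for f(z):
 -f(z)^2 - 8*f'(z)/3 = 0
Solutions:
 f(z) = 8/(C1 + 3*z)


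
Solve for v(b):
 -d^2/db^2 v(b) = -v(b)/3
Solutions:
 v(b) = C1*exp(-sqrt(3)*b/3) + C2*exp(sqrt(3)*b/3)


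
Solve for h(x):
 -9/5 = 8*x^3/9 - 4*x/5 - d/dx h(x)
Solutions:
 h(x) = C1 + 2*x^4/9 - 2*x^2/5 + 9*x/5


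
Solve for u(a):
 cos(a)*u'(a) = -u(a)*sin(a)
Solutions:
 u(a) = C1*cos(a)


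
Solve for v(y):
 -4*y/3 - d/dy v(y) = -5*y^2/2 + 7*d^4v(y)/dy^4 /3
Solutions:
 v(y) = C1 + C4*exp(-3^(1/3)*7^(2/3)*y/7) + 5*y^3/6 - 2*y^2/3 + (C2*sin(3^(5/6)*7^(2/3)*y/14) + C3*cos(3^(5/6)*7^(2/3)*y/14))*exp(3^(1/3)*7^(2/3)*y/14)


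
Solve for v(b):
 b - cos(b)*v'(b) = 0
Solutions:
 v(b) = C1 + Integral(b/cos(b), b)


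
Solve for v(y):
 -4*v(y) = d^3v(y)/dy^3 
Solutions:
 v(y) = C3*exp(-2^(2/3)*y) + (C1*sin(2^(2/3)*sqrt(3)*y/2) + C2*cos(2^(2/3)*sqrt(3)*y/2))*exp(2^(2/3)*y/2)


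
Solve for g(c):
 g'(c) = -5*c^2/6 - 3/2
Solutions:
 g(c) = C1 - 5*c^3/18 - 3*c/2


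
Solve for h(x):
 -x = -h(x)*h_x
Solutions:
 h(x) = -sqrt(C1 + x^2)
 h(x) = sqrt(C1 + x^2)


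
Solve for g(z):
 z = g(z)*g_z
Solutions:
 g(z) = -sqrt(C1 + z^2)
 g(z) = sqrt(C1 + z^2)


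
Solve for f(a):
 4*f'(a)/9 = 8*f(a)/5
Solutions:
 f(a) = C1*exp(18*a/5)


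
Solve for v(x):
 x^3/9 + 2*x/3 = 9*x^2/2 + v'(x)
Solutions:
 v(x) = C1 + x^4/36 - 3*x^3/2 + x^2/3


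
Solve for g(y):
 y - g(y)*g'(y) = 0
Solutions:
 g(y) = -sqrt(C1 + y^2)
 g(y) = sqrt(C1 + y^2)


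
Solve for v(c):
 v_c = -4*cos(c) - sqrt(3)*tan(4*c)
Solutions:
 v(c) = C1 + sqrt(3)*log(cos(4*c))/4 - 4*sin(c)


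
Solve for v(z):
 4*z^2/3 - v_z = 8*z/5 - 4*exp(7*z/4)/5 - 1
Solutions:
 v(z) = C1 + 4*z^3/9 - 4*z^2/5 + z + 16*exp(7*z/4)/35


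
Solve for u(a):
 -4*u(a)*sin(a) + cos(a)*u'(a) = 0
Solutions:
 u(a) = C1/cos(a)^4


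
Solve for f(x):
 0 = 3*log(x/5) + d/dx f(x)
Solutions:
 f(x) = C1 - 3*x*log(x) + 3*x + x*log(125)


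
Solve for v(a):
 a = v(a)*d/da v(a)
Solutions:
 v(a) = -sqrt(C1 + a^2)
 v(a) = sqrt(C1 + a^2)


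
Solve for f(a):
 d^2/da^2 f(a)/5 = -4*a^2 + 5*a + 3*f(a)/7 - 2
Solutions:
 f(a) = C1*exp(-sqrt(105)*a/7) + C2*exp(sqrt(105)*a/7) + 28*a^2/3 - 35*a/3 + 602/45


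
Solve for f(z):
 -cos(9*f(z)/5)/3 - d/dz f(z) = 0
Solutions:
 z/3 - 5*log(sin(9*f(z)/5) - 1)/18 + 5*log(sin(9*f(z)/5) + 1)/18 = C1


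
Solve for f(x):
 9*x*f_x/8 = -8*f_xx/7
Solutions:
 f(x) = C1 + C2*erf(3*sqrt(14)*x/16)


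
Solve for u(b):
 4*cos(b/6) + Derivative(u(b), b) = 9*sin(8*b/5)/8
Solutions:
 u(b) = C1 - 24*sin(b/6) - 45*cos(8*b/5)/64


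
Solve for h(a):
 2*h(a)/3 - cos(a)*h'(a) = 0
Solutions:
 h(a) = C1*(sin(a) + 1)^(1/3)/(sin(a) - 1)^(1/3)


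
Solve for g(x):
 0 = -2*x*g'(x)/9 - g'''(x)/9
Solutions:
 g(x) = C1 + Integral(C2*airyai(-2^(1/3)*x) + C3*airybi(-2^(1/3)*x), x)


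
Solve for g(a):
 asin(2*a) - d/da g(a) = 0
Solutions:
 g(a) = C1 + a*asin(2*a) + sqrt(1 - 4*a^2)/2


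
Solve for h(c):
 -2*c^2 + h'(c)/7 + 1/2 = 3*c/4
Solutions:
 h(c) = C1 + 14*c^3/3 + 21*c^2/8 - 7*c/2


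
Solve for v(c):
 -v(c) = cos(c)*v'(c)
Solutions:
 v(c) = C1*sqrt(sin(c) - 1)/sqrt(sin(c) + 1)


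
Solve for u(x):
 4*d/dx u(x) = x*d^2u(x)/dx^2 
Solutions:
 u(x) = C1 + C2*x^5


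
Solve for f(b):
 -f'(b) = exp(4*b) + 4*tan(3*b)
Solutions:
 f(b) = C1 - exp(4*b)/4 + 4*log(cos(3*b))/3


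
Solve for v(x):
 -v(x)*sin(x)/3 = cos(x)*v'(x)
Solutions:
 v(x) = C1*cos(x)^(1/3)


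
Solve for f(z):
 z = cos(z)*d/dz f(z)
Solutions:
 f(z) = C1 + Integral(z/cos(z), z)


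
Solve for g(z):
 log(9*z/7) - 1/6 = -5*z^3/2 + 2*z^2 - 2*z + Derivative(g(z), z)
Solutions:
 g(z) = C1 + 5*z^4/8 - 2*z^3/3 + z^2 + z*log(z) - 7*z/6 + z*log(9/7)


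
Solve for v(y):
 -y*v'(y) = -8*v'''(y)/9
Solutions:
 v(y) = C1 + Integral(C2*airyai(3^(2/3)*y/2) + C3*airybi(3^(2/3)*y/2), y)


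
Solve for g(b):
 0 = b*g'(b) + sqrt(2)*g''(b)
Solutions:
 g(b) = C1 + C2*erf(2^(1/4)*b/2)


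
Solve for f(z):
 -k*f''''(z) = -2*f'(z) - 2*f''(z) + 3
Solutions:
 f(z) = C1 + C2*exp(z*(3^(1/3)*(sqrt(3)*sqrt((27 - 8/k)/k^2) - 9/k)^(1/3)/6 - 3^(5/6)*I*(sqrt(3)*sqrt((27 - 8/k)/k^2) - 9/k)^(1/3)/6 - 4/(k*(-3^(1/3) + 3^(5/6)*I)*(sqrt(3)*sqrt((27 - 8/k)/k^2) - 9/k)^(1/3)))) + C3*exp(z*(3^(1/3)*(sqrt(3)*sqrt((27 - 8/k)/k^2) - 9/k)^(1/3)/6 + 3^(5/6)*I*(sqrt(3)*sqrt((27 - 8/k)/k^2) - 9/k)^(1/3)/6 + 4/(k*(3^(1/3) + 3^(5/6)*I)*(sqrt(3)*sqrt((27 - 8/k)/k^2) - 9/k)^(1/3)))) + C4*exp(-3^(1/3)*z*((sqrt(3)*sqrt((27 - 8/k)/k^2) - 9/k)^(1/3) + 2*3^(1/3)/(k*(sqrt(3)*sqrt((27 - 8/k)/k^2) - 9/k)^(1/3)))/3) + 3*z/2


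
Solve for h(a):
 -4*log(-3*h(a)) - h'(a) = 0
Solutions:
 Integral(1/(log(-_y) + log(3)), (_y, h(a)))/4 = C1 - a


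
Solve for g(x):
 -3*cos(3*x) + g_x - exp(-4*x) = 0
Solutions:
 g(x) = C1 + sin(3*x) - exp(-4*x)/4


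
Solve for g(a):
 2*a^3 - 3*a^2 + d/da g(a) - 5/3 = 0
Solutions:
 g(a) = C1 - a^4/2 + a^3 + 5*a/3


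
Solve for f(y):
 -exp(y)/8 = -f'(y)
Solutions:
 f(y) = C1 + exp(y)/8


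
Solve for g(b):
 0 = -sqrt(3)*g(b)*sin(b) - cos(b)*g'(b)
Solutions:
 g(b) = C1*cos(b)^(sqrt(3))


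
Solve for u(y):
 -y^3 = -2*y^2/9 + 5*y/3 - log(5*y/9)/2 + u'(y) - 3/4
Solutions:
 u(y) = C1 - y^4/4 + 2*y^3/27 - 5*y^2/6 + y*log(y)/2 + y*log(sqrt(5)/3) + y/4


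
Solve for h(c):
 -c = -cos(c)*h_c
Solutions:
 h(c) = C1 + Integral(c/cos(c), c)


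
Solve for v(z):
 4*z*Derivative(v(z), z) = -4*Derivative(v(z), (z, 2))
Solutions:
 v(z) = C1 + C2*erf(sqrt(2)*z/2)


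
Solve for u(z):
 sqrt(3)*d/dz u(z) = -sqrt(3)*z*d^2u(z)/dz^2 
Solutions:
 u(z) = C1 + C2*log(z)


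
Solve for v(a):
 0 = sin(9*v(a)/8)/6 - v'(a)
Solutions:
 -a/6 + 4*log(cos(9*v(a)/8) - 1)/9 - 4*log(cos(9*v(a)/8) + 1)/9 = C1


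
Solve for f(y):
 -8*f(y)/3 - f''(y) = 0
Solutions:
 f(y) = C1*sin(2*sqrt(6)*y/3) + C2*cos(2*sqrt(6)*y/3)


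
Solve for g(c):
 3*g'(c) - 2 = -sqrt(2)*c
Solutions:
 g(c) = C1 - sqrt(2)*c^2/6 + 2*c/3


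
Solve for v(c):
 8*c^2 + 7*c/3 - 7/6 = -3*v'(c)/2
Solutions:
 v(c) = C1 - 16*c^3/9 - 7*c^2/9 + 7*c/9


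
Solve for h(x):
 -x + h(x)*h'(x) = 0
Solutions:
 h(x) = -sqrt(C1 + x^2)
 h(x) = sqrt(C1 + x^2)


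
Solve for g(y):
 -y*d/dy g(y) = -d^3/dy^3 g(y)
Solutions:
 g(y) = C1 + Integral(C2*airyai(y) + C3*airybi(y), y)


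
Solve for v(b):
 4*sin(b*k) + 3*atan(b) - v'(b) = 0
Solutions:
 v(b) = C1 + 3*b*atan(b) + 4*Piecewise((-cos(b*k)/k, Ne(k, 0)), (0, True)) - 3*log(b^2 + 1)/2


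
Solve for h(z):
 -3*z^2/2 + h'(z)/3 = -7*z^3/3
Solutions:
 h(z) = C1 - 7*z^4/4 + 3*z^3/2


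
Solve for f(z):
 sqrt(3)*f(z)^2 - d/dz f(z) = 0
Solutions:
 f(z) = -1/(C1 + sqrt(3)*z)


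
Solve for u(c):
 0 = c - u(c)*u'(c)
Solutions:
 u(c) = -sqrt(C1 + c^2)
 u(c) = sqrt(C1 + c^2)


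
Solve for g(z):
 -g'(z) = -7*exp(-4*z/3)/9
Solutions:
 g(z) = C1 - 7*exp(-4*z/3)/12


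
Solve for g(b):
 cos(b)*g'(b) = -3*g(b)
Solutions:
 g(b) = C1*(sin(b) - 1)^(3/2)/(sin(b) + 1)^(3/2)


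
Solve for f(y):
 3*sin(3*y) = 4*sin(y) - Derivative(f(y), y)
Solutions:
 f(y) = C1 - 4*cos(y) + cos(3*y)


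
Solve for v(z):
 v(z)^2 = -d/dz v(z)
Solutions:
 v(z) = 1/(C1 + z)


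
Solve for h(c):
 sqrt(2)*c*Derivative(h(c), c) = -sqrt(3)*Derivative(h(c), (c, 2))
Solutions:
 h(c) = C1 + C2*erf(6^(3/4)*c/6)


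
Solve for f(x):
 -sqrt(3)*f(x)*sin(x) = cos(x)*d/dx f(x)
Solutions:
 f(x) = C1*cos(x)^(sqrt(3))


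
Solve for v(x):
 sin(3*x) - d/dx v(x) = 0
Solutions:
 v(x) = C1 - cos(3*x)/3


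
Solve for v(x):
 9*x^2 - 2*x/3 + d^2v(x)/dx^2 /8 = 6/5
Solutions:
 v(x) = C1 + C2*x - 6*x^4 + 8*x^3/9 + 24*x^2/5


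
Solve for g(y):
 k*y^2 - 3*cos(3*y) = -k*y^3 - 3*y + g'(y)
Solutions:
 g(y) = C1 + k*y^4/4 + k*y^3/3 + 3*y^2/2 - sin(3*y)


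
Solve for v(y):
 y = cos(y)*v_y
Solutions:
 v(y) = C1 + Integral(y/cos(y), y)


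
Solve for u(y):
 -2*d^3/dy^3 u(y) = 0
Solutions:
 u(y) = C1 + C2*y + C3*y^2


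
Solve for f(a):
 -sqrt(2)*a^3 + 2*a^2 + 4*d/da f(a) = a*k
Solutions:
 f(a) = C1 + sqrt(2)*a^4/16 - a^3/6 + a^2*k/8


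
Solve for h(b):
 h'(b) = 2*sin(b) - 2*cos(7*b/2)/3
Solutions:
 h(b) = C1 - 4*sin(7*b/2)/21 - 2*cos(b)


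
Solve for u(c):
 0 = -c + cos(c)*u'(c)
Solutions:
 u(c) = C1 + Integral(c/cos(c), c)


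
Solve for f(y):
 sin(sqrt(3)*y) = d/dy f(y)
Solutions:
 f(y) = C1 - sqrt(3)*cos(sqrt(3)*y)/3


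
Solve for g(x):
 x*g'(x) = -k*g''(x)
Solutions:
 g(x) = C1 + C2*sqrt(k)*erf(sqrt(2)*x*sqrt(1/k)/2)


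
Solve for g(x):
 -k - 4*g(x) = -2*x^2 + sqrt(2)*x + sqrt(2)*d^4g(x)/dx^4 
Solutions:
 g(x) = -k/4 + x^2/2 - sqrt(2)*x/4 + (C1*sin(2^(7/8)*x/2) + C2*cos(2^(7/8)*x/2))*exp(-2^(7/8)*x/2) + (C3*sin(2^(7/8)*x/2) + C4*cos(2^(7/8)*x/2))*exp(2^(7/8)*x/2)


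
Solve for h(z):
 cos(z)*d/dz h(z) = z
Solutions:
 h(z) = C1 + Integral(z/cos(z), z)


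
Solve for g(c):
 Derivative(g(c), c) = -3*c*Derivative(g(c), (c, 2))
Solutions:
 g(c) = C1 + C2*c^(2/3)


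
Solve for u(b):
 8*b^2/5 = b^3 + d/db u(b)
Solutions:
 u(b) = C1 - b^4/4 + 8*b^3/15


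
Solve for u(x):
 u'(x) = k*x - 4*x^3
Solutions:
 u(x) = C1 + k*x^2/2 - x^4


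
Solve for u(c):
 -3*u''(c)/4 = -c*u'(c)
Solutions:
 u(c) = C1 + C2*erfi(sqrt(6)*c/3)


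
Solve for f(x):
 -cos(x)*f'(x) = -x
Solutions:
 f(x) = C1 + Integral(x/cos(x), x)


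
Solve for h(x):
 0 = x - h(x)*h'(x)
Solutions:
 h(x) = -sqrt(C1 + x^2)
 h(x) = sqrt(C1 + x^2)


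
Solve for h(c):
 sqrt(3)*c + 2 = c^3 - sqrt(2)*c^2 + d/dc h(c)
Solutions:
 h(c) = C1 - c^4/4 + sqrt(2)*c^3/3 + sqrt(3)*c^2/2 + 2*c


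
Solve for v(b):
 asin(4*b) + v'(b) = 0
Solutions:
 v(b) = C1 - b*asin(4*b) - sqrt(1 - 16*b^2)/4


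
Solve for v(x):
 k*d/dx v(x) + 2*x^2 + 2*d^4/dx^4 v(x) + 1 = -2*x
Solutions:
 v(x) = C1 + C2*exp(2^(2/3)*x*(-k)^(1/3)/2) + C3*exp(2^(2/3)*x*(-k)^(1/3)*(-1 + sqrt(3)*I)/4) + C4*exp(-2^(2/3)*x*(-k)^(1/3)*(1 + sqrt(3)*I)/4) - 2*x^3/(3*k) - x^2/k - x/k


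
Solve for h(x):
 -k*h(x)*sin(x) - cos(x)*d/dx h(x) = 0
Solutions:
 h(x) = C1*exp(k*log(cos(x)))


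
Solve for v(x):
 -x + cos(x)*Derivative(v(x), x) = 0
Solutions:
 v(x) = C1 + Integral(x/cos(x), x)


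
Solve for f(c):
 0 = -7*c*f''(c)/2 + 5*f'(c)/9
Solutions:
 f(c) = C1 + C2*c^(73/63)


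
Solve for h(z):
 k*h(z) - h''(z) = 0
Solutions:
 h(z) = C1*exp(-sqrt(k)*z) + C2*exp(sqrt(k)*z)


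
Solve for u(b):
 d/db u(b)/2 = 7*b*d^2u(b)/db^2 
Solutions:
 u(b) = C1 + C2*b^(15/14)


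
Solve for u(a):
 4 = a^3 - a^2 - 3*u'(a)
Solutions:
 u(a) = C1 + a^4/12 - a^3/9 - 4*a/3


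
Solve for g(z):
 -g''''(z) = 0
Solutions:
 g(z) = C1 + C2*z + C3*z^2 + C4*z^3


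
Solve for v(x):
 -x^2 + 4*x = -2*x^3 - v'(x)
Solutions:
 v(x) = C1 - x^4/2 + x^3/3 - 2*x^2


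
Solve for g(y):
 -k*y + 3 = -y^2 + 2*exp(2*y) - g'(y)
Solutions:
 g(y) = C1 + k*y^2/2 - y^3/3 - 3*y + exp(2*y)


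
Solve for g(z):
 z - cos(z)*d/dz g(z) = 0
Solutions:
 g(z) = C1 + Integral(z/cos(z), z)


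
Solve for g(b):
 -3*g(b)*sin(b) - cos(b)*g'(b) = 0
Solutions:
 g(b) = C1*cos(b)^3


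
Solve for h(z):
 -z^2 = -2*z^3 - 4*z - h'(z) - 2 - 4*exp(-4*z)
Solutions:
 h(z) = C1 - z^4/2 + z^3/3 - 2*z^2 - 2*z + exp(-4*z)


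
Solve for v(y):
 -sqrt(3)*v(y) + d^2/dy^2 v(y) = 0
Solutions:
 v(y) = C1*exp(-3^(1/4)*y) + C2*exp(3^(1/4)*y)


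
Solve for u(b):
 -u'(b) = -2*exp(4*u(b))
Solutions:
 u(b) = log(-(-1/(C1 + 8*b))^(1/4))
 u(b) = log(-1/(C1 + 8*b))/4
 u(b) = log(-I*(-1/(C1 + 8*b))^(1/4))
 u(b) = log(I*(-1/(C1 + 8*b))^(1/4))


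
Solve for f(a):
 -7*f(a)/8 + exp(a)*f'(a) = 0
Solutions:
 f(a) = C1*exp(-7*exp(-a)/8)


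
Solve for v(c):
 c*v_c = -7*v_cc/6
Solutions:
 v(c) = C1 + C2*erf(sqrt(21)*c/7)


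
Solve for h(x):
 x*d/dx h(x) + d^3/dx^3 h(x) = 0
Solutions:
 h(x) = C1 + Integral(C2*airyai(-x) + C3*airybi(-x), x)


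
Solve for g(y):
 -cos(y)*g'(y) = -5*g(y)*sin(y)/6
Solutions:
 g(y) = C1/cos(y)^(5/6)


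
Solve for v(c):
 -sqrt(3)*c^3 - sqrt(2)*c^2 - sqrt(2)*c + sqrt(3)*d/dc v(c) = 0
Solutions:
 v(c) = C1 + c^4/4 + sqrt(6)*c^3/9 + sqrt(6)*c^2/6


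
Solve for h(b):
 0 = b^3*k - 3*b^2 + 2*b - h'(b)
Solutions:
 h(b) = C1 + b^4*k/4 - b^3 + b^2


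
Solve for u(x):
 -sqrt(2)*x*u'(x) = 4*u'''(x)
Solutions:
 u(x) = C1 + Integral(C2*airyai(-sqrt(2)*x/2) + C3*airybi(-sqrt(2)*x/2), x)


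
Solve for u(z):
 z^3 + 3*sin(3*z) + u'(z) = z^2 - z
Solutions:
 u(z) = C1 - z^4/4 + z^3/3 - z^2/2 + cos(3*z)


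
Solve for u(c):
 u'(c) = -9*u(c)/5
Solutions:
 u(c) = C1*exp(-9*c/5)


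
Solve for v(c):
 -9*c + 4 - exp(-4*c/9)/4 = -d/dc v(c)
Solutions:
 v(c) = C1 + 9*c^2/2 - 4*c - 9*exp(-4*c/9)/16


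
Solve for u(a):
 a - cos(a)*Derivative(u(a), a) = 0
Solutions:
 u(a) = C1 + Integral(a/cos(a), a)


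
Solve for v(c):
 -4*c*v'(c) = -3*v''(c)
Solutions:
 v(c) = C1 + C2*erfi(sqrt(6)*c/3)


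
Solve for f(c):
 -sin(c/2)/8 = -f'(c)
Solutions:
 f(c) = C1 - cos(c/2)/4


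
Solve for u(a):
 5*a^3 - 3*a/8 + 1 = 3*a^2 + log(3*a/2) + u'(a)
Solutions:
 u(a) = C1 + 5*a^4/4 - a^3 - 3*a^2/16 - a*log(a) + a*log(2/3) + 2*a


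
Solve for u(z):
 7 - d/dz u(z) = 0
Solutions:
 u(z) = C1 + 7*z


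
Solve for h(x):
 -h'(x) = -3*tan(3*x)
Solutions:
 h(x) = C1 - log(cos(3*x))


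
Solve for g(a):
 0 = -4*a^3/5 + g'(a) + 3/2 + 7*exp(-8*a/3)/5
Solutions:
 g(a) = C1 + a^4/5 - 3*a/2 + 21*exp(-8*a/3)/40


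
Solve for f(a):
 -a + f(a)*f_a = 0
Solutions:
 f(a) = -sqrt(C1 + a^2)
 f(a) = sqrt(C1 + a^2)


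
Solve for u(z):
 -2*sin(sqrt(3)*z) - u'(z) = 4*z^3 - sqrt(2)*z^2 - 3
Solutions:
 u(z) = C1 - z^4 + sqrt(2)*z^3/3 + 3*z + 2*sqrt(3)*cos(sqrt(3)*z)/3


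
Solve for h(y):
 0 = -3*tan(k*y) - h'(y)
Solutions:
 h(y) = C1 - 3*Piecewise((-log(cos(k*y))/k, Ne(k, 0)), (0, True))


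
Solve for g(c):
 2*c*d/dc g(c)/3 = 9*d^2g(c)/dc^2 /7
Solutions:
 g(c) = C1 + C2*erfi(sqrt(21)*c/9)


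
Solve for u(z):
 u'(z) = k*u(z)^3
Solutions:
 u(z) = -sqrt(2)*sqrt(-1/(C1 + k*z))/2
 u(z) = sqrt(2)*sqrt(-1/(C1 + k*z))/2


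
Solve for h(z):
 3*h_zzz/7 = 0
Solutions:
 h(z) = C1 + C2*z + C3*z^2


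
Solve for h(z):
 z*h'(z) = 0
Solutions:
 h(z) = C1


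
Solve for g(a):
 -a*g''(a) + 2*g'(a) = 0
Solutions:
 g(a) = C1 + C2*a^3


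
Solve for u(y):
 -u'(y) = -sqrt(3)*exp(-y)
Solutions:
 u(y) = C1 - sqrt(3)*exp(-y)


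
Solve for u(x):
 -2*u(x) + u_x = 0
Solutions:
 u(x) = C1*exp(2*x)


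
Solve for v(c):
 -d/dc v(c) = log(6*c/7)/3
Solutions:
 v(c) = C1 - c*log(c)/3 - c*log(6)/3 + c/3 + c*log(7)/3


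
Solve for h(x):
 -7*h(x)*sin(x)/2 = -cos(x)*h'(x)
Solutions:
 h(x) = C1/cos(x)^(7/2)


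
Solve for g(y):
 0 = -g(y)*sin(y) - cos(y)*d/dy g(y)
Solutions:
 g(y) = C1*cos(y)


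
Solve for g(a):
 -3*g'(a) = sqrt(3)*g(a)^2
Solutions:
 g(a) = 3/(C1 + sqrt(3)*a)


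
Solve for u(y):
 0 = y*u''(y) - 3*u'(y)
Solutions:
 u(y) = C1 + C2*y^4


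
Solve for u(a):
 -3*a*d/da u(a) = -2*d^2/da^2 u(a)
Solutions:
 u(a) = C1 + C2*erfi(sqrt(3)*a/2)


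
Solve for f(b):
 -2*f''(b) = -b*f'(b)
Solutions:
 f(b) = C1 + C2*erfi(b/2)


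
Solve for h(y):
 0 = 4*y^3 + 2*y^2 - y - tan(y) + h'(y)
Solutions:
 h(y) = C1 - y^4 - 2*y^3/3 + y^2/2 - log(cos(y))


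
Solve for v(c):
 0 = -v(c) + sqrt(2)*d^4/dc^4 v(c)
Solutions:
 v(c) = C1*exp(-2^(7/8)*c/2) + C2*exp(2^(7/8)*c/2) + C3*sin(2^(7/8)*c/2) + C4*cos(2^(7/8)*c/2)


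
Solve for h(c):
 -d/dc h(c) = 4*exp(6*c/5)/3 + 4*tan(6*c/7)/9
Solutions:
 h(c) = C1 - 10*exp(6*c/5)/9 + 14*log(cos(6*c/7))/27


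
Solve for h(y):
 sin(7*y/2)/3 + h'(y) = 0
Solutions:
 h(y) = C1 + 2*cos(7*y/2)/21


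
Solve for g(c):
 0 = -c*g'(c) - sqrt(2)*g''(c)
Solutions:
 g(c) = C1 + C2*erf(2^(1/4)*c/2)


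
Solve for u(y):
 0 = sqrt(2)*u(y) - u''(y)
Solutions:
 u(y) = C1*exp(-2^(1/4)*y) + C2*exp(2^(1/4)*y)


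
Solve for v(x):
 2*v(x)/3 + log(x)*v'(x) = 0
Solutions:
 v(x) = C1*exp(-2*li(x)/3)


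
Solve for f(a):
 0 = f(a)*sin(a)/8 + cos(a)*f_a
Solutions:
 f(a) = C1*cos(a)^(1/8)


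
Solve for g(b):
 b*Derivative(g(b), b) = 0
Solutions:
 g(b) = C1


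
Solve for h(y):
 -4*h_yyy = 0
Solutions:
 h(y) = C1 + C2*y + C3*y^2


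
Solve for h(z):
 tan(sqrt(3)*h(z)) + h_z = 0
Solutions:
 h(z) = sqrt(3)*(pi - asin(C1*exp(-sqrt(3)*z)))/3
 h(z) = sqrt(3)*asin(C1*exp(-sqrt(3)*z))/3


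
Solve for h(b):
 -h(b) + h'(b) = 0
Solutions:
 h(b) = C1*exp(b)


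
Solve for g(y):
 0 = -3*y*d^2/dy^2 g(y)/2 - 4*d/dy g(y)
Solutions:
 g(y) = C1 + C2/y^(5/3)


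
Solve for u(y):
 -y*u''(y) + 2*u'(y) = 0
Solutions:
 u(y) = C1 + C2*y^3


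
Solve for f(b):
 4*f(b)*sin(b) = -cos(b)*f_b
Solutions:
 f(b) = C1*cos(b)^4


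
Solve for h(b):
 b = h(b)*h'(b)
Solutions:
 h(b) = -sqrt(C1 + b^2)
 h(b) = sqrt(C1 + b^2)


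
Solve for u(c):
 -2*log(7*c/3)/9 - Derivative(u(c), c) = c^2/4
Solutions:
 u(c) = C1 - c^3/12 - 2*c*log(c)/9 - 2*c*log(7)/9 + 2*c/9 + 2*c*log(3)/9


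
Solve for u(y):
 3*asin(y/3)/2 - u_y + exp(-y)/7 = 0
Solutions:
 u(y) = C1 + 3*y*asin(y/3)/2 + 3*sqrt(9 - y^2)/2 - exp(-y)/7


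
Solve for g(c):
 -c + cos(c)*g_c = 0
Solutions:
 g(c) = C1 + Integral(c/cos(c), c)


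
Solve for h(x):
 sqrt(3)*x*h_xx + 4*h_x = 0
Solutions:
 h(x) = C1 + C2*x^(1 - 4*sqrt(3)/3)


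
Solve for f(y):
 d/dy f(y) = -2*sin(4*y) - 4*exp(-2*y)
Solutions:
 f(y) = C1 + cos(4*y)/2 + 2*exp(-2*y)


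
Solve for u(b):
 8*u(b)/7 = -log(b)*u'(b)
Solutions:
 u(b) = C1*exp(-8*li(b)/7)


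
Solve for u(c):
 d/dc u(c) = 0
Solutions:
 u(c) = C1


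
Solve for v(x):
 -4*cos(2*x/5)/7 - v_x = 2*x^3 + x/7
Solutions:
 v(x) = C1 - x^4/2 - x^2/14 - 10*sin(2*x/5)/7


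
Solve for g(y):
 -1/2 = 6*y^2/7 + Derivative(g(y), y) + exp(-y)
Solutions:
 g(y) = C1 - 2*y^3/7 - y/2 + exp(-y)


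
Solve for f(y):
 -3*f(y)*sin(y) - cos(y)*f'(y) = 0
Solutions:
 f(y) = C1*cos(y)^3


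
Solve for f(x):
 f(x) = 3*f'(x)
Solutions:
 f(x) = C1*exp(x/3)


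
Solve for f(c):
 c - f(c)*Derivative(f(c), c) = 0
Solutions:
 f(c) = -sqrt(C1 + c^2)
 f(c) = sqrt(C1 + c^2)


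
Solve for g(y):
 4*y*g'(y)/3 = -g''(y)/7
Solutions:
 g(y) = C1 + C2*erf(sqrt(42)*y/3)


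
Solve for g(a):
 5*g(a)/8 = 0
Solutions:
 g(a) = 0


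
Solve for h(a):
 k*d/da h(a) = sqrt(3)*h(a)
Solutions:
 h(a) = C1*exp(sqrt(3)*a/k)


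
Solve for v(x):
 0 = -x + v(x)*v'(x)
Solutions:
 v(x) = -sqrt(C1 + x^2)
 v(x) = sqrt(C1 + x^2)


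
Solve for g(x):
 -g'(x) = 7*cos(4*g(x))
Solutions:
 g(x) = -asin((C1 + exp(56*x))/(C1 - exp(56*x)))/4 + pi/4
 g(x) = asin((C1 + exp(56*x))/(C1 - exp(56*x)))/4


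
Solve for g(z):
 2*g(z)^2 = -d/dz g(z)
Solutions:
 g(z) = 1/(C1 + 2*z)


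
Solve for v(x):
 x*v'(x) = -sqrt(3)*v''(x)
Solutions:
 v(x) = C1 + C2*erf(sqrt(2)*3^(3/4)*x/6)


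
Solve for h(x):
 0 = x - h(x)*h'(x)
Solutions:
 h(x) = -sqrt(C1 + x^2)
 h(x) = sqrt(C1 + x^2)


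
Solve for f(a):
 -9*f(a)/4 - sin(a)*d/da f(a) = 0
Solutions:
 f(a) = C1*(cos(a) + 1)^(9/8)/(cos(a) - 1)^(9/8)


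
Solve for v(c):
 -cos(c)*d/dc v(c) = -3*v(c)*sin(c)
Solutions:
 v(c) = C1/cos(c)^3


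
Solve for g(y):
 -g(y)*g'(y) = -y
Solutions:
 g(y) = -sqrt(C1 + y^2)
 g(y) = sqrt(C1 + y^2)


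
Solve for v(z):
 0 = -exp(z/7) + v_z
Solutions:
 v(z) = C1 + 7*exp(z/7)


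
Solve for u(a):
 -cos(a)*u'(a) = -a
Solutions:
 u(a) = C1 + Integral(a/cos(a), a)


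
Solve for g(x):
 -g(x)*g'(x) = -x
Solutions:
 g(x) = -sqrt(C1 + x^2)
 g(x) = sqrt(C1 + x^2)


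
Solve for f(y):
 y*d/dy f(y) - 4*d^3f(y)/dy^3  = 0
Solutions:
 f(y) = C1 + Integral(C2*airyai(2^(1/3)*y/2) + C3*airybi(2^(1/3)*y/2), y)


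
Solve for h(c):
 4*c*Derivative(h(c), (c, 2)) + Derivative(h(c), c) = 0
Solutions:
 h(c) = C1 + C2*c^(3/4)


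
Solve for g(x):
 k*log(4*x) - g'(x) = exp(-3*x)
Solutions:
 g(x) = C1 + k*x*log(x) + k*x*(-1 + 2*log(2)) + exp(-3*x)/3


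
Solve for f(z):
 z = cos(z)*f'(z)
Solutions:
 f(z) = C1 + Integral(z/cos(z), z)


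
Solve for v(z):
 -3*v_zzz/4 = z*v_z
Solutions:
 v(z) = C1 + Integral(C2*airyai(-6^(2/3)*z/3) + C3*airybi(-6^(2/3)*z/3), z)


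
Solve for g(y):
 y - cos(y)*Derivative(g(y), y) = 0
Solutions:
 g(y) = C1 + Integral(y/cos(y), y)


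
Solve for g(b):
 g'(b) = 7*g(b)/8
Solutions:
 g(b) = C1*exp(7*b/8)


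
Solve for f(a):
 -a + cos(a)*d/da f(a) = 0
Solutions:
 f(a) = C1 + Integral(a/cos(a), a)


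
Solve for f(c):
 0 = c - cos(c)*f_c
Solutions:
 f(c) = C1 + Integral(c/cos(c), c)


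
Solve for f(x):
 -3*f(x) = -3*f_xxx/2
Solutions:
 f(x) = C3*exp(2^(1/3)*x) + (C1*sin(2^(1/3)*sqrt(3)*x/2) + C2*cos(2^(1/3)*sqrt(3)*x/2))*exp(-2^(1/3)*x/2)


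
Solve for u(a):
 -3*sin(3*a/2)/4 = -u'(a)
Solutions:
 u(a) = C1 - cos(3*a/2)/2


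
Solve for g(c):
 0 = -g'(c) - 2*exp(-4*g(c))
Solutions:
 g(c) = log(-I*(C1 - 8*c)^(1/4))
 g(c) = log(I*(C1 - 8*c)^(1/4))
 g(c) = log(-(C1 - 8*c)^(1/4))
 g(c) = log(C1 - 8*c)/4


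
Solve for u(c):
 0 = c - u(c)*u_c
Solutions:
 u(c) = -sqrt(C1 + c^2)
 u(c) = sqrt(C1 + c^2)


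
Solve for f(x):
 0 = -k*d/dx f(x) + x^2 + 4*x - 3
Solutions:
 f(x) = C1 + x^3/(3*k) + 2*x^2/k - 3*x/k


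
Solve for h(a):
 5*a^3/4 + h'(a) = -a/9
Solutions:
 h(a) = C1 - 5*a^4/16 - a^2/18


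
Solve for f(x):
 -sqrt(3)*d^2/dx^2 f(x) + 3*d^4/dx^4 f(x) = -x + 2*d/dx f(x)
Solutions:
 f(x) = C1 + C2*exp(-x*(sqrt(3)/(sqrt(3)*sqrt(27 - sqrt(3)) + 9)^(1/3) + (sqrt(3)*sqrt(27 - sqrt(3)) + 9)^(1/3))/6)*sin(x*(-sqrt(3)*(sqrt(3)*sqrt(27 - sqrt(3)) + 9)^(1/3) + 3/(sqrt(3)*sqrt(27 - sqrt(3)) + 9)^(1/3))/6) + C3*exp(-x*(sqrt(3)/(sqrt(3)*sqrt(27 - sqrt(3)) + 9)^(1/3) + (sqrt(3)*sqrt(27 - sqrt(3)) + 9)^(1/3))/6)*cos(x*(-sqrt(3)*(sqrt(3)*sqrt(27 - sqrt(3)) + 9)^(1/3) + 3/(sqrt(3)*sqrt(27 - sqrt(3)) + 9)^(1/3))/6) + C4*exp(x*(sqrt(3)/(sqrt(3)*sqrt(27 - sqrt(3)) + 9)^(1/3) + (sqrt(3)*sqrt(27 - sqrt(3)) + 9)^(1/3))/3) + x^2/4 - sqrt(3)*x/4


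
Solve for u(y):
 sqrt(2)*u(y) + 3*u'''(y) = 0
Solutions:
 u(y) = C3*exp(-2^(1/6)*3^(2/3)*y/3) + (C1*sin(6^(1/6)*y/2) + C2*cos(6^(1/6)*y/2))*exp(2^(1/6)*3^(2/3)*y/6)


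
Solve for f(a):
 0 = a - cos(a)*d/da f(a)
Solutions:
 f(a) = C1 + Integral(a/cos(a), a)


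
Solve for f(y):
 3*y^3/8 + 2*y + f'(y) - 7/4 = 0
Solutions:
 f(y) = C1 - 3*y^4/32 - y^2 + 7*y/4


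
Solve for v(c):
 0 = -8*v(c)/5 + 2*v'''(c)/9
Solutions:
 v(c) = C3*exp(30^(2/3)*c/5) + (C1*sin(3*10^(2/3)*3^(1/6)*c/10) + C2*cos(3*10^(2/3)*3^(1/6)*c/10))*exp(-30^(2/3)*c/10)


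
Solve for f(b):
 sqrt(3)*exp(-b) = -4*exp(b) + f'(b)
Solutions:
 f(b) = C1 + 4*exp(b) - sqrt(3)*exp(-b)


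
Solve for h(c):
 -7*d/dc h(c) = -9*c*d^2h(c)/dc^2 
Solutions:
 h(c) = C1 + C2*c^(16/9)


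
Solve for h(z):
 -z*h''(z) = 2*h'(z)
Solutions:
 h(z) = C1 + C2/z


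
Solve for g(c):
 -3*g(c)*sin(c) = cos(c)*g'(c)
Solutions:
 g(c) = C1*cos(c)^3


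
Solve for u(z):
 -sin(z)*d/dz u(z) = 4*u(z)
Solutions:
 u(z) = C1*(cos(z)^2 + 2*cos(z) + 1)/(cos(z)^2 - 2*cos(z) + 1)


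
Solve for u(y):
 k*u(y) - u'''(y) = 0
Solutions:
 u(y) = C1*exp(k^(1/3)*y) + C2*exp(k^(1/3)*y*(-1 + sqrt(3)*I)/2) + C3*exp(-k^(1/3)*y*(1 + sqrt(3)*I)/2)


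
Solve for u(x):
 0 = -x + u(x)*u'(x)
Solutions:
 u(x) = -sqrt(C1 + x^2)
 u(x) = sqrt(C1 + x^2)


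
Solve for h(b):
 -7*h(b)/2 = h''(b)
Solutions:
 h(b) = C1*sin(sqrt(14)*b/2) + C2*cos(sqrt(14)*b/2)


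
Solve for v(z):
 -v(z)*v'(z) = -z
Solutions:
 v(z) = -sqrt(C1 + z^2)
 v(z) = sqrt(C1 + z^2)


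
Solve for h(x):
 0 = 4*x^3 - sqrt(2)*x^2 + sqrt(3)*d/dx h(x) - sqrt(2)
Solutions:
 h(x) = C1 - sqrt(3)*x^4/3 + sqrt(6)*x^3/9 + sqrt(6)*x/3


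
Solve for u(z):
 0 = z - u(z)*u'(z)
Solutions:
 u(z) = -sqrt(C1 + z^2)
 u(z) = sqrt(C1 + z^2)


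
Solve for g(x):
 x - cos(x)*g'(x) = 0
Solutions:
 g(x) = C1 + Integral(x/cos(x), x)


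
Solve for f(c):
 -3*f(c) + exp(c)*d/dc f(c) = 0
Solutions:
 f(c) = C1*exp(-3*exp(-c))


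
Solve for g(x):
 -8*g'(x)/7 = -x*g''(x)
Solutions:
 g(x) = C1 + C2*x^(15/7)


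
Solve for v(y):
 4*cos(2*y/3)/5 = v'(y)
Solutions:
 v(y) = C1 + 6*sin(2*y/3)/5


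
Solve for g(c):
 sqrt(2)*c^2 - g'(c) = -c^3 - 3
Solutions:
 g(c) = C1 + c^4/4 + sqrt(2)*c^3/3 + 3*c


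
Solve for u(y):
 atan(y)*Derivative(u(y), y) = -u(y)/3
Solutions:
 u(y) = C1*exp(-Integral(1/atan(y), y)/3)


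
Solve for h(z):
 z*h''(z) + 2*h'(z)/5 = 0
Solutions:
 h(z) = C1 + C2*z^(3/5)


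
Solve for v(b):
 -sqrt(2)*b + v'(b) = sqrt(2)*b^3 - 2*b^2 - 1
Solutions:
 v(b) = C1 + sqrt(2)*b^4/4 - 2*b^3/3 + sqrt(2)*b^2/2 - b


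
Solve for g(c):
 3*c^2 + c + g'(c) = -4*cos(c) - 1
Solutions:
 g(c) = C1 - c^3 - c^2/2 - c - 4*sin(c)


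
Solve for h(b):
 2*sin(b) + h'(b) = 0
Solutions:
 h(b) = C1 + 2*cos(b)


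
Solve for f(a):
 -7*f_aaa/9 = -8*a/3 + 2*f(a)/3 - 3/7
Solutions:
 f(a) = C3*exp(-6^(1/3)*7^(2/3)*a/7) + 4*a + (C1*sin(2^(1/3)*3^(5/6)*7^(2/3)*a/14) + C2*cos(2^(1/3)*3^(5/6)*7^(2/3)*a/14))*exp(6^(1/3)*7^(2/3)*a/14) + 9/14


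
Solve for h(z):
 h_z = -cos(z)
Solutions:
 h(z) = C1 - sin(z)


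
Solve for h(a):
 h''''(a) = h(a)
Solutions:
 h(a) = C1*exp(-a) + C2*exp(a) + C3*sin(a) + C4*cos(a)


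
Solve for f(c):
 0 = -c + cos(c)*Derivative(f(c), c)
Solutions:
 f(c) = C1 + Integral(c/cos(c), c)


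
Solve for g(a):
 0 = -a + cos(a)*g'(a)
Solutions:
 g(a) = C1 + Integral(a/cos(a), a)


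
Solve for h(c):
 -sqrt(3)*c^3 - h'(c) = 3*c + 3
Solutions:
 h(c) = C1 - sqrt(3)*c^4/4 - 3*c^2/2 - 3*c


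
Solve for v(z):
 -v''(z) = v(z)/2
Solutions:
 v(z) = C1*sin(sqrt(2)*z/2) + C2*cos(sqrt(2)*z/2)


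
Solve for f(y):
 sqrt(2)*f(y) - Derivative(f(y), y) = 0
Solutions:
 f(y) = C1*exp(sqrt(2)*y)


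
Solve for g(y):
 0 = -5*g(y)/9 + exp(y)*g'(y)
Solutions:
 g(y) = C1*exp(-5*exp(-y)/9)


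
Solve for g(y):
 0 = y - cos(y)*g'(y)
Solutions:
 g(y) = C1 + Integral(y/cos(y), y)


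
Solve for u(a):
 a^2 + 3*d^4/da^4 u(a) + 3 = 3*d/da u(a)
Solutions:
 u(a) = C1 + C4*exp(a) + a^3/9 + a + (C2*sin(sqrt(3)*a/2) + C3*cos(sqrt(3)*a/2))*exp(-a/2)


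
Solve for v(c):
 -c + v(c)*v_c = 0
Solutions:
 v(c) = -sqrt(C1 + c^2)
 v(c) = sqrt(C1 + c^2)


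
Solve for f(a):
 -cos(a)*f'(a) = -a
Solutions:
 f(a) = C1 + Integral(a/cos(a), a)


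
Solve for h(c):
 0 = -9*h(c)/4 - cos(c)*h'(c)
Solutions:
 h(c) = C1*(sin(c) - 1)^(9/8)/(sin(c) + 1)^(9/8)


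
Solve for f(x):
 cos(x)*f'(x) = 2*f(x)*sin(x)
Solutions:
 f(x) = C1/cos(x)^2


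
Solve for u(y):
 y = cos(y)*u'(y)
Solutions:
 u(y) = C1 + Integral(y/cos(y), y)


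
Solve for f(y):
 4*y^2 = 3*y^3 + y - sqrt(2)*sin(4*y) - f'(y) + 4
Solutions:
 f(y) = C1 + 3*y^4/4 - 4*y^3/3 + y^2/2 + 4*y + sqrt(2)*cos(4*y)/4


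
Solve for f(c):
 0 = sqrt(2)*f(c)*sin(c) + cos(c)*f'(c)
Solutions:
 f(c) = C1*cos(c)^(sqrt(2))


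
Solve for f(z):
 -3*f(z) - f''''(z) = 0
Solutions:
 f(z) = (C1*sin(sqrt(2)*3^(1/4)*z/2) + C2*cos(sqrt(2)*3^(1/4)*z/2))*exp(-sqrt(2)*3^(1/4)*z/2) + (C3*sin(sqrt(2)*3^(1/4)*z/2) + C4*cos(sqrt(2)*3^(1/4)*z/2))*exp(sqrt(2)*3^(1/4)*z/2)


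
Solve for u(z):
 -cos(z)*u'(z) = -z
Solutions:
 u(z) = C1 + Integral(z/cos(z), z)


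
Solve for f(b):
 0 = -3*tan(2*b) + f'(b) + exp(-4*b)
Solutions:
 f(b) = C1 + 3*log(tan(2*b)^2 + 1)/4 + exp(-4*b)/4


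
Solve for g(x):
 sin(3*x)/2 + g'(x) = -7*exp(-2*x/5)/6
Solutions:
 g(x) = C1 + cos(3*x)/6 + 35*exp(-2*x/5)/12


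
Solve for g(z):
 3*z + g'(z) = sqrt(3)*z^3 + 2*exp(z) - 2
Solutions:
 g(z) = C1 + sqrt(3)*z^4/4 - 3*z^2/2 - 2*z + 2*exp(z)


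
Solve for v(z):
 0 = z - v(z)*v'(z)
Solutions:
 v(z) = -sqrt(C1 + z^2)
 v(z) = sqrt(C1 + z^2)


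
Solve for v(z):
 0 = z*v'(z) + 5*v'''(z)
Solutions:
 v(z) = C1 + Integral(C2*airyai(-5^(2/3)*z/5) + C3*airybi(-5^(2/3)*z/5), z)


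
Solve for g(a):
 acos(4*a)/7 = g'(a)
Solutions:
 g(a) = C1 + a*acos(4*a)/7 - sqrt(1 - 16*a^2)/28


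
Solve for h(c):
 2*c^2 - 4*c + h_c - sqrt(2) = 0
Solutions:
 h(c) = C1 - 2*c^3/3 + 2*c^2 + sqrt(2)*c


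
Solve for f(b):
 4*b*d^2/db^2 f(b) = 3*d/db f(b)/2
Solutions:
 f(b) = C1 + C2*b^(11/8)


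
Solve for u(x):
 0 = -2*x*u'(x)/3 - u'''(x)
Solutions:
 u(x) = C1 + Integral(C2*airyai(-2^(1/3)*3^(2/3)*x/3) + C3*airybi(-2^(1/3)*3^(2/3)*x/3), x)


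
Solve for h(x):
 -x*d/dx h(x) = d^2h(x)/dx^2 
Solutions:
 h(x) = C1 + C2*erf(sqrt(2)*x/2)


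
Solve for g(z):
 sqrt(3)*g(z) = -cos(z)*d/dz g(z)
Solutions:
 g(z) = C1*(sin(z) - 1)^(sqrt(3)/2)/(sin(z) + 1)^(sqrt(3)/2)


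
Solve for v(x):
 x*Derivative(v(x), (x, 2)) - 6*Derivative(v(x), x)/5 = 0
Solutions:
 v(x) = C1 + C2*x^(11/5)


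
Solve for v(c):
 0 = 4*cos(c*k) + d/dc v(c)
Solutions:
 v(c) = C1 - 4*sin(c*k)/k


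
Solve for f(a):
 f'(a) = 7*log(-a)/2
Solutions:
 f(a) = C1 + 7*a*log(-a)/2 - 7*a/2


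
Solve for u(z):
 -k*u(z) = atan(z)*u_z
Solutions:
 u(z) = C1*exp(-k*Integral(1/atan(z), z))


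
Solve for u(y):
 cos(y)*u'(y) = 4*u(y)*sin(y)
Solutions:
 u(y) = C1/cos(y)^4


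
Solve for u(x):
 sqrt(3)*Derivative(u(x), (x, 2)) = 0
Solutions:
 u(x) = C1 + C2*x


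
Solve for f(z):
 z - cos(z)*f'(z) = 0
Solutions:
 f(z) = C1 + Integral(z/cos(z), z)


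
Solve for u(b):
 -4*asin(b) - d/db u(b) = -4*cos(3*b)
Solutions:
 u(b) = C1 - 4*b*asin(b) - 4*sqrt(1 - b^2) + 4*sin(3*b)/3


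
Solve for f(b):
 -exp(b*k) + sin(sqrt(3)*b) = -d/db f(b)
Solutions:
 f(b) = C1 + sqrt(3)*cos(sqrt(3)*b)/3 + exp(b*k)/k


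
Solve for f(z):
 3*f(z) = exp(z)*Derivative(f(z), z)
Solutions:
 f(z) = C1*exp(-3*exp(-z))
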